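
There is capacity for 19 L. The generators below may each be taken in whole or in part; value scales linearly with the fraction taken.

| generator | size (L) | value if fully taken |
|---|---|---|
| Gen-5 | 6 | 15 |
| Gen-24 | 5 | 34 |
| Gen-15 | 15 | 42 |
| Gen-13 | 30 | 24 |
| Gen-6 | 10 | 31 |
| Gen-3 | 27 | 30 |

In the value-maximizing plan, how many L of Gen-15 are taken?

Best value per unit of size first: Gen-24 34/5≈6.8, Gen-6 31/10≈3.1, Gen-15 42/15≈2.8, Gen-5 15/6≈2.5, Gen-3 30/27≈1.11, Gen-13 24/30≈0.8.
Gen-24: take in full, 5 L for value 34 ; 14 left.
All 10 L of Gen-6 fit (value 31) ; 4 remain.
Only 4 L remain; take 4/15 of Gen-15 for value 42×4/15 = 11.2.

4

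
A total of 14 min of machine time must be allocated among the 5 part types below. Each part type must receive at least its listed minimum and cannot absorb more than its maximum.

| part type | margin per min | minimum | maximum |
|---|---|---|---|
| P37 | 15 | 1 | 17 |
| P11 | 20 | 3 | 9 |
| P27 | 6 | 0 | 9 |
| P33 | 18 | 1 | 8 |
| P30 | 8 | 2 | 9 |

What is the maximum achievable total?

247

Meeting every minimum uses 1+3+0+1+2 = 7 min, leaving 7.
Order the part types by margin per min: P11 20 > P33 18 > P37 15 > P30 8 > P27 6.
P11: +6 to 9 (cap) — 1 left.
Only 1 left; P33 takes them to reach 2.
Total = 15×1 + 20×9 + 18×2 + 8×2 = 247.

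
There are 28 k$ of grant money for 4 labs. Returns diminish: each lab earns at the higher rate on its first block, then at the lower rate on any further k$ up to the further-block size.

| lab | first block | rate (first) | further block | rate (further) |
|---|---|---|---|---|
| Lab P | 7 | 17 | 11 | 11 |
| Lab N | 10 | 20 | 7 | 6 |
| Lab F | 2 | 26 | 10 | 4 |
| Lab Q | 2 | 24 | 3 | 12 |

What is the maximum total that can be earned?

Treat each block as its own option and order by rate: Lab F/T1 26 > Lab Q/T1 24 > Lab N/T1 20 > Lab P/T1 17 > Lab Q/T2 12 > Lab P/T2 11 > Lab N/T2 6 > Lab F/T2 4.
Lab F T1 at 26: fill all 2 — 26 left.
Fill Lab Q T1 block (2 at 24) — 24 left.
Fill Lab N T1 block (10 at 20) — 14 left.
Lab P T1 at 17: fill all 7 — 7 left.
Fill Lab Q T2 block (3 at 12) — 4 left.
4 remain; put them into Lab P T2 at 11.
Total = 26×2 + 24×2 + 20×10 + 17×7 + 12×3 + 11×4 = 499.

499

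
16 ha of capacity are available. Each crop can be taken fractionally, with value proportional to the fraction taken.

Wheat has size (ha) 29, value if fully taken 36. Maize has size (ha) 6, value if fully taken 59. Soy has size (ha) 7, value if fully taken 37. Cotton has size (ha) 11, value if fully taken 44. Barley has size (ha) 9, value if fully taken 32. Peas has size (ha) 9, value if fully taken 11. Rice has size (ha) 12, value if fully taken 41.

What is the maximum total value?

108

Best value per unit of size first: Maize 59/6≈9.83, Soy 37/7≈5.29, Cotton 44/11≈4, Barley 32/9≈3.56, Rice 41/12≈3.42, Wheat 36/29≈1.24, Peas 11/9≈1.22.
Take all of Maize (6 ha, value 59) ; 10 ha left.
All 7 ha of Soy fit (value 37) ; 3 remain.
Only 3 ha remain; take 3/11 of Cotton for value 44×3/11 = 12.
Total value = 108.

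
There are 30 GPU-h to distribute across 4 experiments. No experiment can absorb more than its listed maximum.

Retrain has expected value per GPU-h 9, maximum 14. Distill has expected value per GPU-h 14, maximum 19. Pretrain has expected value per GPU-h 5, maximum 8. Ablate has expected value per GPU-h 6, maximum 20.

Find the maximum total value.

365

Highest expected value per GPU-h first: Distill 14 > Retrain 9 > Ablate 6 > Pretrain 5.
Distill takes 19 to reach its cap of 19 → 11 left.
Retrain has room for 14 but only 11 remain, so it gets 11.
Total = 9×11 + 14×19 = 365.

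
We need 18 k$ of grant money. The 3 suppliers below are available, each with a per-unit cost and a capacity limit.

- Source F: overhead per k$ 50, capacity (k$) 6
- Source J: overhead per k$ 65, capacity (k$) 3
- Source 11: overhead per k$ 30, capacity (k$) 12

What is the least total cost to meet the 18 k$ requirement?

Cheapest first:
Source 11 at 30: take all 12 k$ ; 6 still needed.
Source F at 50: take all 6 k$ ; 0 still needed.
Source J: unused.
Cost = 12×30 + 6×50 = 660.

660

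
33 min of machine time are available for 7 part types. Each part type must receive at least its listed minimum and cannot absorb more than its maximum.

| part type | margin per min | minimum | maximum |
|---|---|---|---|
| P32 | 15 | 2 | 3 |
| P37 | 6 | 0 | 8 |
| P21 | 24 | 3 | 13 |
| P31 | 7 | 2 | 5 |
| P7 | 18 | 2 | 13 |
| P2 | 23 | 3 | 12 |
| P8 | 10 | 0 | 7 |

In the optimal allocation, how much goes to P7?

Meeting every minimum uses 2+0+3+2+2+3+0 = 12 min, leaving 21.
Highest margin per min first: P21 24 > P2 23 > P7 18 > P32 15 > P8 10 > P31 7 > P37 6.
Give P21 10 more to hit its cap of 13 ; 11 left.
P2 takes 9 more to reach its cap of 12 ; 2 left.
P7: +2 (room for 11) → 4. Pool exhausted.

4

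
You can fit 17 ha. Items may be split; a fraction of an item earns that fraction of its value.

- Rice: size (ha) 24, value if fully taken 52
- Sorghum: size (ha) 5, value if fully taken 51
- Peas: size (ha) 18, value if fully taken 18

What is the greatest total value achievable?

Best value per unit of size first: Sorghum 51/5≈10.2, Rice 52/24≈2.17, Peas 18/18≈1.
Sorghum: take in full, 5 ha for value 51 ; 12 left.
12 ha left: a 12/24 share of Rice gives 52×12/24 = 26.
Total value = 77.

77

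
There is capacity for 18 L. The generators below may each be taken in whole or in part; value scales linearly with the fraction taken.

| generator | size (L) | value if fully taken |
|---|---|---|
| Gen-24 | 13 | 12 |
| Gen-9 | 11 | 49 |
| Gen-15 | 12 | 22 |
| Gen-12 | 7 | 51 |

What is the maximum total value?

Rank by value-to-size ratio: Gen-12 51/7≈7.29, Gen-9 49/11≈4.45, Gen-15 22/12≈1.83, Gen-24 12/13≈0.923.
All 7 L of Gen-12 fit (value 51) → 11 remain.
Take all of Gen-9 (11 L, value 49) → 0 L left.
Total value = 100.

100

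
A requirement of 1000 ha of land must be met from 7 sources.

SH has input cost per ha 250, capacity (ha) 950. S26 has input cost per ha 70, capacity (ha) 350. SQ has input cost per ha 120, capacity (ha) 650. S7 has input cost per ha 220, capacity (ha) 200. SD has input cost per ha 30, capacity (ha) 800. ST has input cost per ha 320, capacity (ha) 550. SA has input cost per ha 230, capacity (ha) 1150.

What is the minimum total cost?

38000

Fill from the cheapest source first.
SD at 30: take all 800 ha → 200 still needed.
S26 (70): take the remaining 200 → done.
SQ, S7, SA, SH, ST: unused.
Cost = 800×30 + 200×70 = 38000.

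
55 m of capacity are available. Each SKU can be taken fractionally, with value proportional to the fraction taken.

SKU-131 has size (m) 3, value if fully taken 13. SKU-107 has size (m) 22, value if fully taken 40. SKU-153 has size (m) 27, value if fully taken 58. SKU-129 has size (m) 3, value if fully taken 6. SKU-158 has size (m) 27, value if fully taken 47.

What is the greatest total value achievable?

Best value per unit of size first: SKU-131 13/3≈4.33, SKU-153 58/27≈2.15, SKU-129 6/3≈2, SKU-107 40/22≈1.82, SKU-158 47/27≈1.74.
SKU-131: take in full, 3 m for value 13 — 52 left.
SKU-153: take in full, 27 m for value 58 — 25 left.
All 3 m of SKU-129 fit (value 6) — 22 remain.
SKU-107: take in full, 22 m for value 40 — 0 left.
Total value = 117.

117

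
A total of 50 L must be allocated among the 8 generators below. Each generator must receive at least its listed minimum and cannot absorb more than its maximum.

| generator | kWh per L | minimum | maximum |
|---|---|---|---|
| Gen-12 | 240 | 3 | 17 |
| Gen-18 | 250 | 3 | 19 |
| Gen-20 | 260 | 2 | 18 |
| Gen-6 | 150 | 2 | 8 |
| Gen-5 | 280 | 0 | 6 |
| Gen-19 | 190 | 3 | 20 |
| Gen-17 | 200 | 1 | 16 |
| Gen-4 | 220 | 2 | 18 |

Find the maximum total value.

12340

Meeting every minimum uses 3+3+2+2+0+3+1+2 = 16 L, leaving 34.
Highest kWh per L first: Gen-5 280 > Gen-20 260 > Gen-18 250 > Gen-12 240 > Gen-4 220 > Gen-17 200 > Gen-19 190 > Gen-6 150.
Gen-5 takes 6 more to reach its cap of 6 — 28 left.
Gen-20: +16 to 18 (cap) — 12 left.
Only 12 left; Gen-18 takes them to reach 15.
Total = 240×3 + 250×15 + 260×18 + 150×2 + 280×6 + 190×3 + 200×1 + 220×2 = 12340.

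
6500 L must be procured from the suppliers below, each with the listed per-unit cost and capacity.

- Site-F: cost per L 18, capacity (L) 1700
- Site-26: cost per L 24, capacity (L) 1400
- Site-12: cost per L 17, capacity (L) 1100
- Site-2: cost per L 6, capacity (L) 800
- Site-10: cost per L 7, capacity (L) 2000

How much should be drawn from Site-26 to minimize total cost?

900

Fill from the cheapest supplier first.
Take 800 from Site-2 at 6 — need 5700 more.
Site-10 (7): use full 2000 — 3700 L to go.
Take 1100 from Site-12 at 17 — need 2600 more.
Site-F at 18: take all 1700 L — 900 still needed.
Site-26 at 24: take 900 of its 1400 — requirement met.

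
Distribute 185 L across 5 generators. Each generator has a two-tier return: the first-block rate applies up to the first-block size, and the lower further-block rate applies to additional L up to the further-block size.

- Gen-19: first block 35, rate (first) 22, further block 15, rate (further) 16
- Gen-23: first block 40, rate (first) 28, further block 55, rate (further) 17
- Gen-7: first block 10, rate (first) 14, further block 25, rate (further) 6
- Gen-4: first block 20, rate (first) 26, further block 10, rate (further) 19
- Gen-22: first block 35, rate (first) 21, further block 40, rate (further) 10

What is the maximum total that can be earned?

4100

Order all 10 blocks by rate: Gen-23/tier1 28 > Gen-4/tier1 26 > Gen-19/tier1 22 > Gen-22/tier1 21 > Gen-4/tier2 19 > Gen-23/tier2 17 > Gen-19/tier2 16 > Gen-7/tier1 14 > Gen-22/tier2 10 > Gen-7/tier2 6.
Gen-23/tier1 (28): +40 → 145 left.
Gen-4 tier1 at 26: fill all 20 → 125 left.
Gen-19 tier1 at 22: fill all 35 → 90 left.
Gen-22 tier1 at 21: fill all 35 → 55 left.
Gen-4/tier2 (19): +10 → 45 left.
Gen-23 tier2 at 17: only 45 left, fill 45.
Total = 28×40 + 26×20 + 22×35 + 21×35 + 19×10 + 17×45 = 4100.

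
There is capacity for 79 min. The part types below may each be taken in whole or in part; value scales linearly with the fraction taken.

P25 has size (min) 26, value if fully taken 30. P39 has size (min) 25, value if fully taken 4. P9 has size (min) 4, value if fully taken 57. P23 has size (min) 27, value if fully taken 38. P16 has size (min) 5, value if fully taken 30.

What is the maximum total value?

Rank by value-to-size ratio: P9 57/4≈14.2, P16 30/5≈6, P23 38/27≈1.41, P25 30/26≈1.15, P39 4/25≈0.16.
All 4 min of P9 fit (value 57) — 75 remain.
All 5 min of P16 fit (value 30) — 70 remain.
P23: take in full, 27 min for value 38 — 43 left.
Take all of P25 (26 min, value 30) — 17 min left.
Fill the last 17 min with part of P39: 17/25 of it earns 2.72.
Total value = 157.72.

157.72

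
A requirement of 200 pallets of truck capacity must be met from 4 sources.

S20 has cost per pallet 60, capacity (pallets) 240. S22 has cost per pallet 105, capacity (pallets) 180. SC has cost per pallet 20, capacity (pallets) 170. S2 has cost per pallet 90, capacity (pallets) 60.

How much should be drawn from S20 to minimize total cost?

30

Use sources in increasing cost order.
SC at 20: take all 170 pallets ; 30 still needed.
S20 at 60: take 30 of its 240 ; requirement met.
S2, S22: unused.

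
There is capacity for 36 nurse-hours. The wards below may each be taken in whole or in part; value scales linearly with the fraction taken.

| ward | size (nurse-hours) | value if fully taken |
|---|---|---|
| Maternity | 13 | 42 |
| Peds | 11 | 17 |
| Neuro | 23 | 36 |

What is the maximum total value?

Best value per unit of size first: Maternity 42/13≈3.23, Neuro 36/23≈1.57, Peds 17/11≈1.55.
All 13 nurse-hours of Maternity fit (value 42) — 23 remain.
All 23 nurse-hours of Neuro fit (value 36) — 0 remain.
Total value = 78.

78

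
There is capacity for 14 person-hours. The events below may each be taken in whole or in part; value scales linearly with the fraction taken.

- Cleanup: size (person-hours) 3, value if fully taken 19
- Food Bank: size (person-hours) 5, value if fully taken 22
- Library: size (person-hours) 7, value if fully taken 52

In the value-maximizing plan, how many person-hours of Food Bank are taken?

Sort by value density: Library 52/7≈7.43, Cleanup 19/3≈6.33, Food Bank 22/5≈4.4.
All 7 person-hours of Library fit (value 52) → 7 remain.
All 3 person-hours of Cleanup fit (value 19) → 4 remain.
Only 4 person-hours remain; take 4/5 of Food Bank for value 22×4/5 = 17.6.

4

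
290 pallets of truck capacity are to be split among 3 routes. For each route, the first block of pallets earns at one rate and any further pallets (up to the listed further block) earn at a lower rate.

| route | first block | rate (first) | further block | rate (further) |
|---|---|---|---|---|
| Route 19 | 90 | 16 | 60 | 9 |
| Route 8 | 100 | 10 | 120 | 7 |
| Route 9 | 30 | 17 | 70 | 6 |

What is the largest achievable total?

Order all 6 blocks by rate: Route 9/first 17 > Route 19/first 16 > Route 8/first 10 > Route 19/second 9 > Route 8/second 7 > Route 9/second 6.
Fill Route 9 first block (30 at 17) → 260 left.
Fill Route 19 first block (90 at 16) → 170 left.
Route 8/first (10): +100 → 70 left.
Fill Route 19 second block (60 at 9) → 10 left.
10 remain; put them into Route 8 second at 7.
Total = 17×30 + 16×90 + 10×100 + 9×60 + 7×10 = 3560.

3560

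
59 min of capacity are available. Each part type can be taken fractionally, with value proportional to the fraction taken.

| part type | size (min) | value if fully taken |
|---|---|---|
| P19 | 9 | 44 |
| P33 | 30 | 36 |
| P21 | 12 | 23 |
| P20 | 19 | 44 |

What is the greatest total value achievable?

133.8

Sort by value density: P19 44/9≈4.89, P20 44/19≈2.32, P21 23/12≈1.92, P33 36/30≈1.2.
P19: take in full, 9 min for value 44 — 50 left.
P20: take in full, 19 min for value 44 — 31 left.
P21: take in full, 12 min for value 23 — 19 left.
Fill the last 19 min with part of P33: 19/30 of it earns 22.8.
Total value = 133.8.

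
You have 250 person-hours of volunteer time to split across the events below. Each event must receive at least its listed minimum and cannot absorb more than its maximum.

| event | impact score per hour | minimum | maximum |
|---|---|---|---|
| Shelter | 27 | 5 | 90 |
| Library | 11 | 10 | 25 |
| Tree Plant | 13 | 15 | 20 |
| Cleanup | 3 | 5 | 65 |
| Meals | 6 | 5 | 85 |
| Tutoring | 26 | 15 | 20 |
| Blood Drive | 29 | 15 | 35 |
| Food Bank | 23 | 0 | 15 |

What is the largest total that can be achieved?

Meeting every minimum uses 5+10+15+5+5+15+15+0 = 70 person-hours, leaving 180.
Highest impact score per hour first: Blood Drive 29 > Shelter 27 > Tutoring 26 > Food Bank 23 > Tree Plant 13 > Library 11 > Meals 6 > Cleanup 3.
Give Blood Drive 20 more to hit its cap of 35 ; 160 left.
Shelter takes 85 more to reach its cap of 90 ; 75 left.
Tutoring: +5 to 20 (cap) ; 70 left.
Food Bank: +15 to 15 (cap) ; 55 left.
Give Tree Plant 5 more to hit its cap of 20 ; 50 left.
Give Library 15 more to hit its cap of 25 ; 35 left.
Only 35 left; Meals takes them to reach 40.
Total = 27×90 + 11×25 + 13×20 + 3×5 + 6×40 + 26×20 + 29×35 + 23×15 = 5100.

5100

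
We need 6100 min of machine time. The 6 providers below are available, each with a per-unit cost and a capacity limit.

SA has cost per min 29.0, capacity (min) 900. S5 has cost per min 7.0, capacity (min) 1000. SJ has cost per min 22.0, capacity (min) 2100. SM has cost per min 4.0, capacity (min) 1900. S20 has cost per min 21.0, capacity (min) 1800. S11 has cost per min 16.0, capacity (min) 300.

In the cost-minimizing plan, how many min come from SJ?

Use providers in increasing cost order.
SM at 4.0: take all 1900 min — 4200 still needed.
Take 1000 from S5 at 7.0 — need 3200 more.
Take 300 from S11 at 16.0 — need 2900 more.
S20 (21.0): use full 1800 — 1100 min to go.
SJ at 22.0: take 1100 of its 2100 — requirement met.
SA: unused.

1100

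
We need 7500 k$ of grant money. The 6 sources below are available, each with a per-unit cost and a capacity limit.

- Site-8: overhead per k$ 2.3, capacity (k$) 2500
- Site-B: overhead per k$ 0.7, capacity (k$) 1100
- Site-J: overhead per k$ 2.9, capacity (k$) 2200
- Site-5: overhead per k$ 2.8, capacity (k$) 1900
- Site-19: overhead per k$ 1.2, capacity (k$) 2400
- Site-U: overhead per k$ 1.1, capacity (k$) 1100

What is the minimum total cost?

11730

Cheapest first:
Site-B at 0.7: take all 1100 k$ → 6400 still needed.
Take 1100 from Site-U at 1.1 → need 5300 more.
Site-19 at 1.2: take all 2400 k$ → 2900 still needed.
Site-8 at 2.3: take all 2500 k$ → 400 still needed.
Take 400 from Site-5 at 2.8 to finish.
Site-J: unused.
Cost = 1100×0.7 + 1100×1.1 + 2400×1.2 + 2500×2.3 + 400×2.8 = 11730.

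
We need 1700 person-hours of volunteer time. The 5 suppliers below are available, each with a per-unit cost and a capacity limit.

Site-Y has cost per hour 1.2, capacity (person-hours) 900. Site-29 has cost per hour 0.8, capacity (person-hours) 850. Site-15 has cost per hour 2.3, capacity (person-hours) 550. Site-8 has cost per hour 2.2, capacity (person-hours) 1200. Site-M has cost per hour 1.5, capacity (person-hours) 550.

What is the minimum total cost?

Cheapest first:
Site-29 (0.8): use full 850 → 850 person-hours to go.
Site-Y at 1.2: take 850 of its 900 → requirement met.
Site-M, Site-8, Site-15: unused.
Cost = 850×0.8 + 850×1.2 = 1700.

1700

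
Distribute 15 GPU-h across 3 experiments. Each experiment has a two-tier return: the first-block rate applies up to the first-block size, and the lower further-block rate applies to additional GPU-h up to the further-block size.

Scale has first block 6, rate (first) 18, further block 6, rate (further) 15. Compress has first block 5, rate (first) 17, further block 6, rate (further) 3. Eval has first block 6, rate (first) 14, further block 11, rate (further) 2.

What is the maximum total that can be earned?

253

Order all 6 blocks by rate: Scale/T1 18 > Compress/T1 17 > Scale/T2 15 > Eval/T1 14 > Compress/T2 3 > Eval/T2 2.
Scale T1 at 18: fill all 6 — 9 left.
Fill Compress T1 block (5 at 17) — 4 left.
Scale T2 at 15: only 4 left, fill 4.
Total = 18×6 + 17×5 + 15×4 = 253.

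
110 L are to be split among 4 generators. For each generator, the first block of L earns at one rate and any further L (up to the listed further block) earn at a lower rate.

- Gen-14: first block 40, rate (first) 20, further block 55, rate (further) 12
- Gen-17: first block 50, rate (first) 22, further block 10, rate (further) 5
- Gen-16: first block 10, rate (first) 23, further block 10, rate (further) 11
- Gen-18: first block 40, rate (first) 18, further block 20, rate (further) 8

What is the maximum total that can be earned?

2310

Order all 8 blocks by rate: Gen-16/tier1 23 > Gen-17/tier1 22 > Gen-14/tier1 20 > Gen-18/tier1 18 > Gen-14/tier2 12 > Gen-16/tier2 11 > Gen-18/tier2 8 > Gen-17/tier2 5.
Fill Gen-16 tier1 block (10 at 23) — 100 left.
Fill Gen-17 tier1 block (50 at 22) — 50 left.
Gen-14/tier1 (20): +40 — 10 left.
Gen-18 tier1 at 18: only 10 left, fill 10.
Total = 23×10 + 22×50 + 20×40 + 18×10 = 2310.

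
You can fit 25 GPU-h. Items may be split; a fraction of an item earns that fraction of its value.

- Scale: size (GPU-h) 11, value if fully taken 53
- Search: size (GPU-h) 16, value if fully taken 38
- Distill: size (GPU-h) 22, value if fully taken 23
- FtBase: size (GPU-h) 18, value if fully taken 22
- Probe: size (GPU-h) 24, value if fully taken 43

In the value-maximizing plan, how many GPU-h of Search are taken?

14

Best value per unit of size first: Scale 53/11≈4.82, Search 38/16≈2.38, Probe 43/24≈1.79, FtBase 22/18≈1.22, Distill 23/22≈1.05.
Take all of Scale (11 GPU-h, value 53) — 14 GPU-h left.
Fill the last 14 GPU-h with part of Search: 14/16 of it earns 33.25.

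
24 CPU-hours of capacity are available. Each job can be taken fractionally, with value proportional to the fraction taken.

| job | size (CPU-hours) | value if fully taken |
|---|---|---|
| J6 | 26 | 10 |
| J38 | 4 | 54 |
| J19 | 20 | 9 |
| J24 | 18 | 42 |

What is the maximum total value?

Sort by value density: J38 54/4≈13.5, J24 42/18≈2.33, J19 9/20≈0.45, J6 10/26≈0.385.
J38: take in full, 4 CPU-hours for value 54 ; 20 left.
J24: take in full, 18 CPU-hours for value 42 ; 2 left.
2 CPU-hours left: a 2/20 share of J19 gives 9×2/20 = 0.9.
Total value = 96.9.

96.9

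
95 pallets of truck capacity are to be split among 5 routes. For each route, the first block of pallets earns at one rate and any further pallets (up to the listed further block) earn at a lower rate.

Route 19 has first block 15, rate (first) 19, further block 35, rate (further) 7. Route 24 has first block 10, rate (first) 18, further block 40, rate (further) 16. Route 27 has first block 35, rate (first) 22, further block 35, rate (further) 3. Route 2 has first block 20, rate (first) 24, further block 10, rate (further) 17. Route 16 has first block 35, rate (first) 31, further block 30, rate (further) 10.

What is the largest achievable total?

Treat each block as its own option and order by rate: Route 16/T1 31 > Route 2/T1 24 > Route 27/T1 22 > Route 19/T1 19 > Route 24/T1 18 > Route 2/T2 17 > Route 24/T2 16 > Route 16/T2 10 > Route 19/T2 7 > Route 27/T2 3.
Route 16/T1 (31): +35 → 60 left.
Route 2/T1 (24): +20 → 40 left.
Route 27/T1 (22): +35 → 5 left.
Route 19/T1: +5 of 15 at 19; pool empty.
Total = 31×35 + 24×20 + 22×35 + 19×5 = 2430.

2430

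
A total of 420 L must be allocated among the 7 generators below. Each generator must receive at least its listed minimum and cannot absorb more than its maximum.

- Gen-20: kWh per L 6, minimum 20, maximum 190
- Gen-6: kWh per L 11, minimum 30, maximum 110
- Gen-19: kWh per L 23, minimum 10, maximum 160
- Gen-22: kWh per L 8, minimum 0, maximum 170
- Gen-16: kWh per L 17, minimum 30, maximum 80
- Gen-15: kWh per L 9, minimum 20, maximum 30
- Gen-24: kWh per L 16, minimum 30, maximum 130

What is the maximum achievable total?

7430

Meeting every minimum uses 20+30+10+0+30+20+30 = 140 L, leaving 280.
Highest kWh per L first: Gen-19 23 > Gen-16 17 > Gen-24 16 > Gen-6 11 > Gen-15 9 > Gen-22 8 > Gen-20 6.
Give Gen-19 150 more to hit its cap of 160 → 130 left.
Gen-16 takes 50 more to reach its cap of 80 → 80 left.
Gen-24: +80 (room for 100) → 110. Pool exhausted.
Total = 6×20 + 11×30 + 23×160 + 17×80 + 9×20 + 16×110 = 7430.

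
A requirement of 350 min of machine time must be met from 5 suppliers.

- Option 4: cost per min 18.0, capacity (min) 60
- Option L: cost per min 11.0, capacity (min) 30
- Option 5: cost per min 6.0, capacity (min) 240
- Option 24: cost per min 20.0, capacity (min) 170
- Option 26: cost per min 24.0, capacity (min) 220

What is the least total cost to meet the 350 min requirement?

Cheapest first:
Option 5 (6.0): use full 240 — 110 min to go.
Option L (11.0): use full 30 — 80 min to go.
Option 4 at 18.0: take all 60 min — 20 still needed.
Take 20 from Option 24 at 20.0 to finish.
Option 26: unused.
Cost = 240×6.0 + 30×11.0 + 60×18.0 + 20×20.0 = 3250.

3250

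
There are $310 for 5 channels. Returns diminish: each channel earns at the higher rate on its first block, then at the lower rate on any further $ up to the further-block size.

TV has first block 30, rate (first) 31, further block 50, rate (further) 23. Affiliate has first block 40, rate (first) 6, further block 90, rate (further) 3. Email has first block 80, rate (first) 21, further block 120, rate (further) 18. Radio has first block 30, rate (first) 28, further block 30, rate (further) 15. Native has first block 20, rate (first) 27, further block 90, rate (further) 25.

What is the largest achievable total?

Rank every tier by rate: TV/tier1 31 > Radio/tier1 28 > Native/tier1 27 > Native/tier2 25 > TV/tier2 23 > Email/tier1 21 > Email/tier2 18 > Radio/tier2 15 > Affiliate/tier1 6 > Affiliate/tier2 3.
TV tier1 at 31: fill all 30 — 280 left.
Radio/tier1 (28): +30 — 250 left.
Native/tier1 (27): +20 — 230 left.
Native tier2 at 25: fill all 90 — 140 left.
TV/tier2 (23): +50 — 90 left.
Email tier1 at 21: fill all 80 — 10 left.
Email tier2 at 18: only 10 left, fill 10.
Total = 31×30 + 28×30 + 27×20 + 25×90 + 23×50 + 21×80 + 18×10 = 7570.

7570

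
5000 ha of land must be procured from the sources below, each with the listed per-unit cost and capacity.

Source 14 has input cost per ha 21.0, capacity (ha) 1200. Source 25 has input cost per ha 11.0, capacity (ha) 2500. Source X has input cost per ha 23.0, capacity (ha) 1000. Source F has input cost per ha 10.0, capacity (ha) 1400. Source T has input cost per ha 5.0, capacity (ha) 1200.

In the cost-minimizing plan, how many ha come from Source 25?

Fill from the cheapest source first.
Take 1200 from Source T at 5.0 — need 3800 more.
Source F (10.0): use full 1400 — 2400 ha to go.
Source 25 (11.0): take the remaining 2400 — done.
Source 14, Source X: unused.

2400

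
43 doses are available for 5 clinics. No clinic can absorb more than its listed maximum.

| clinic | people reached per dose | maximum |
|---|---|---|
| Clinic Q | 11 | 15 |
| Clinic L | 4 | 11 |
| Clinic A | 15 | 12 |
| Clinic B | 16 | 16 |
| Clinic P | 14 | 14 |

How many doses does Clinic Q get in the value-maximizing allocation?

1

Highest people reached per dose first: Clinic B 16 > Clinic A 15 > Clinic P 14 > Clinic Q 11 > Clinic L 4.
Give Clinic B 16 to hit its cap of 16 ; 27 left.
Give Clinic A 12 to hit its cap of 12 ; 15 left.
Clinic P takes 14 to reach its cap of 14 ; 1 left.
Clinic Q: +1 (room for 15) → 1. Pool exhausted.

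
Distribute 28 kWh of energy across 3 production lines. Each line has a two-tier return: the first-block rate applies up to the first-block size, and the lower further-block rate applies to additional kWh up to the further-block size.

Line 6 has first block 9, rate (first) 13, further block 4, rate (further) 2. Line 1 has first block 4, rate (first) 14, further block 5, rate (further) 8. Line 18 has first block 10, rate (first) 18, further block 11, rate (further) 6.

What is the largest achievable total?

393

Rank every tier by rate: Line 18/T1 18 > Line 1/T1 14 > Line 6/T1 13 > Line 1/T2 8 > Line 18/T2 6 > Line 6/T2 2.
Line 18/T1 (18): +10 — 18 left.
Line 1 T1 at 14: fill all 4 — 14 left.
Line 6 T1 at 13: fill all 9 — 5 left.
Line 1/T2 (8): +5 — 0 left.
Total = 18×10 + 14×4 + 13×9 + 8×5 = 393.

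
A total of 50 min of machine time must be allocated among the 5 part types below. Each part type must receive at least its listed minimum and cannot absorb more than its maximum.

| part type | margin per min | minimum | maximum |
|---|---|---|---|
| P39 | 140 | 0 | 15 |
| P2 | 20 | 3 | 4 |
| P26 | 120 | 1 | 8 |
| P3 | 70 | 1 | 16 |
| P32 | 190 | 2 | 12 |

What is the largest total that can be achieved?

6240

Meeting every minimum uses 0+3+1+1+2 = 7 min, leaving 43.
Highest margin per min first: P32 190 > P39 140 > P26 120 > P3 70 > P2 20.
P32: +10 to 12 (cap) ; 33 left.
P39 takes 15 more to reach its cap of 15 ; 18 left.
P26: +7 to 8 (cap) ; 11 left.
P3: +11 (room for 15) → 12. Pool exhausted.
Total = 140×15 + 20×3 + 120×8 + 70×12 + 190×12 = 6240.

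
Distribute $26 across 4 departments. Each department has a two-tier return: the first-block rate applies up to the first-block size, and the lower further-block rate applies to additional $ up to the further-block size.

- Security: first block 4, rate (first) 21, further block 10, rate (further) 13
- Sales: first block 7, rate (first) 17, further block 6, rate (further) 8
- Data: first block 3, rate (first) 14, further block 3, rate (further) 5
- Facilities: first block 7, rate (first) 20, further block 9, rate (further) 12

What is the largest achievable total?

Treat each block as its own option and order by rate: Security/first 21 > Facilities/first 20 > Sales/first 17 > Data/first 14 > Security/second 13 > Facilities/second 12 > Sales/second 8 > Data/second 5.
Security first at 21: fill all 4 — 22 left.
Facilities/first (20): +7 — 15 left.
Fill Sales first block (7 at 17) — 8 left.
Data first at 14: fill all 3 — 5 left.
Security second at 13: only 5 left, fill 5.
Total = 21×4 + 20×7 + 17×7 + 14×3 + 13×5 = 450.

450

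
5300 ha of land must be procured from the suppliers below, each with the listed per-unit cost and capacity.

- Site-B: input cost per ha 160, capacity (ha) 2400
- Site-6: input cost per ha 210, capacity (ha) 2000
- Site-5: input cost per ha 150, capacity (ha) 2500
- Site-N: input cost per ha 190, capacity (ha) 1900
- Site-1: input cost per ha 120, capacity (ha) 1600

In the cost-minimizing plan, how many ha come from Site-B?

1200

Use suppliers in increasing cost order.
Take 1600 from Site-1 at 120 — need 3700 more.
Site-5 (150): use full 2500 — 1200 ha to go.
Site-B (160): take the remaining 1200 — done.
Site-N, Site-6: unused.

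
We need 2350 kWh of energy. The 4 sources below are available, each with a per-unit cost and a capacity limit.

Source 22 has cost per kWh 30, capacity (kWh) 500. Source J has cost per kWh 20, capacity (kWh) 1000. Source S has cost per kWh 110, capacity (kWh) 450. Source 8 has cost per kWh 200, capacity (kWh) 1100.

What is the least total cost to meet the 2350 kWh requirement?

Use sources in increasing cost order.
Source J (20): use full 1000 — 1350 kWh to go.
Source 22 at 30: take all 500 kWh — 850 still needed.
Source S (110): use full 450 — 400 kWh to go.
Source 8 at 200: take 400 of its 1100 — requirement met.
Cost = 1000×20 + 500×30 + 450×110 + 400×200 = 164500.

164500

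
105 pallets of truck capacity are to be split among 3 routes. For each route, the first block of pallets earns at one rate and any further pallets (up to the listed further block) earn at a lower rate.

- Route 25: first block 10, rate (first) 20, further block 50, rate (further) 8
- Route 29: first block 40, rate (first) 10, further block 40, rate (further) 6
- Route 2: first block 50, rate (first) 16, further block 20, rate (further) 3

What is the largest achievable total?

1440

Rank every tier by rate: Route 25/tier1 20 > Route 2/tier1 16 > Route 29/tier1 10 > Route 25/tier2 8 > Route 29/tier2 6 > Route 2/tier2 3.
Fill Route 25 tier1 block (10 at 20) — 95 left.
Route 2/tier1 (16): +50 — 45 left.
Fill Route 29 tier1 block (40 at 10) — 5 left.
Route 25/tier2: +5 of 50 at 8; pool empty.
Total = 20×10 + 16×50 + 10×40 + 8×5 = 1440.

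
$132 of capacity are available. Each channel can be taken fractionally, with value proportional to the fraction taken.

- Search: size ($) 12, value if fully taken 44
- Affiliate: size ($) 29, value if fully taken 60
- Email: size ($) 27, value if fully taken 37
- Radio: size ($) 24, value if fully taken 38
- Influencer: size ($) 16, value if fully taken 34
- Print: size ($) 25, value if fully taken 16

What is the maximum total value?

Best value per unit of size first: Search 44/12≈3.67, Influencer 34/16≈2.12, Affiliate 60/29≈2.07, Radio 38/24≈1.58, Email 37/27≈1.37, Print 16/25≈0.64.
Take all of Search (12 $, value 44) → 120 $ left.
Influencer: take in full, 16 $ for value 34 → 104 left.
All 29 $ of Affiliate fit (value 60) → 75 remain.
Take all of Radio (24 $, value 38) → 51 $ left.
All 27 $ of Email fit (value 37) → 24 remain.
Only 24 $ remain; take 24/25 of Print for value 16×24/25 = 15.36.
Total value = 228.36.

228.36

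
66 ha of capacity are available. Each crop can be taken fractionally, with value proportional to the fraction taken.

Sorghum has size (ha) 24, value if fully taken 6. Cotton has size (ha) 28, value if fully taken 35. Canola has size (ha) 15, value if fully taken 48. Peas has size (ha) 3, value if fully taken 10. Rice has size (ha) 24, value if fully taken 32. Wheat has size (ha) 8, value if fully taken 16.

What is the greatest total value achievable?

126

Rank by value-to-size ratio: Peas 10/3≈3.33, Canola 48/15≈3.2, Wheat 16/8≈2, Rice 32/24≈1.33, Cotton 35/28≈1.25, Sorghum 6/24≈0.25.
All 3 ha of Peas fit (value 10) — 63 remain.
All 15 ha of Canola fit (value 48) — 48 remain.
Take all of Wheat (8 ha, value 16) — 40 ha left.
Take all of Rice (24 ha, value 32) — 16 ha left.
16 ha left: a 16/28 share of Cotton gives 35×16/28 = 20.
Total value = 126.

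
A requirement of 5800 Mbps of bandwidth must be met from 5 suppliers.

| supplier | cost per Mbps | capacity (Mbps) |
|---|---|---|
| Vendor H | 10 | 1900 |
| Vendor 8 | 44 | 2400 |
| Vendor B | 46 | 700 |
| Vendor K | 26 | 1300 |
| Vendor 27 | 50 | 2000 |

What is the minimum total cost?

Fill from the cheapest supplier first.
Vendor H at 10: take all 1900 Mbps → 3900 still needed.
Take 1300 from Vendor K at 26 → need 2600 more.
Vendor 8 (44): use full 2400 → 200 Mbps to go.
Take 200 from Vendor B at 46 to finish.
Vendor 27: unused.
Cost = 1900×10 + 1300×26 + 2400×44 + 200×46 = 167600.

167600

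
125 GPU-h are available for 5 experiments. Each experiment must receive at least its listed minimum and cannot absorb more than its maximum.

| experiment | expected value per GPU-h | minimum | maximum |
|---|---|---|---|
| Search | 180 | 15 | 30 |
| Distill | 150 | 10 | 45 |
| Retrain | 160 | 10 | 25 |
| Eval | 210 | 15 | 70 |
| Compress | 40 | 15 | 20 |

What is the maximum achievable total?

Meeting every minimum uses 15+10+10+15+15 = 65 GPU-h, leaving 60.
Highest expected value per GPU-h first: Eval 210 > Search 180 > Retrain 160 > Distill 150 > Compress 40.
Eval: +55 to 70 (cap) — 5 left.
Search: +5 (room for 15) → 20. Pool exhausted.
Total = 180×20 + 150×10 + 160×10 + 210×70 + 40×15 = 22000.

22000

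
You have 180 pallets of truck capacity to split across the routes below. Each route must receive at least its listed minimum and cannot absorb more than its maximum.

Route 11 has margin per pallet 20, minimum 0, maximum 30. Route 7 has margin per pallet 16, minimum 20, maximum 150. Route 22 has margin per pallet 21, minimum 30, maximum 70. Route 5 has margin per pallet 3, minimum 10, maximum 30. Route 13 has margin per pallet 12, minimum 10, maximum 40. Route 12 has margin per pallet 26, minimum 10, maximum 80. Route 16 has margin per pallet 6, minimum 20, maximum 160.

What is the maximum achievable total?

Meeting every minimum uses 0+20+30+10+10+10+20 = 100 pallets, leaving 80.
Order the routes by margin per pallet: Route 12 26 > Route 22 21 > Route 11 20 > Route 7 16 > Route 13 12 > Route 16 6 > Route 5 3.
Give Route 12 70 more to hit its cap of 80 ; 10 left.
Route 22: +10 (room for 40) → 40. Pool exhausted.
Total = 16×20 + 21×40 + 3×10 + 12×10 + 26×80 + 6×20 = 3510.

3510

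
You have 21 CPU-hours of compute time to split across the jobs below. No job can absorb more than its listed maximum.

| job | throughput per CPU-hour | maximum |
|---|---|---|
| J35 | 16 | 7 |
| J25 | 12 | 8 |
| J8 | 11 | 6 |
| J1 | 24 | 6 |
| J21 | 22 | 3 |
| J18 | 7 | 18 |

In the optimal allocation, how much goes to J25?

5

Highest throughput per CPU-hour first: J1 24 > J21 22 > J35 16 > J25 12 > J8 11 > J18 7.
Give J1 6 to hit its cap of 6 — 15 left.
J21 takes 3 to reach its cap of 3 — 12 left.
J35 takes 7 to reach its cap of 7 — 5 left.
J25: +5 (room for 8) → 5. Pool exhausted.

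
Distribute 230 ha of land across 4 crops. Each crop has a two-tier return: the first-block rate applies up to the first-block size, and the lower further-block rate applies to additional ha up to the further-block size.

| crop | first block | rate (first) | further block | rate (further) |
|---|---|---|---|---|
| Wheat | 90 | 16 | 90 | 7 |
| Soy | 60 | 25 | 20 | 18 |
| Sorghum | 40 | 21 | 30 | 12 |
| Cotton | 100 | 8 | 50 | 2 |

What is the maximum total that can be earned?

Order all 8 blocks by rate: Soy/first 25 > Sorghum/first 21 > Soy/second 18 > Wheat/first 16 > Sorghum/second 12 > Cotton/first 8 > Wheat/second 7 > Cotton/second 2.
Fill Soy first block (60 at 25) — 170 left.
Fill Sorghum first block (40 at 21) — 130 left.
Soy/second (18): +20 — 110 left.
Wheat/first (16): +90 — 20 left.
Sorghum second at 12: only 20 left, fill 20.
Total = 25×60 + 21×40 + 18×20 + 16×90 + 12×20 = 4380.

4380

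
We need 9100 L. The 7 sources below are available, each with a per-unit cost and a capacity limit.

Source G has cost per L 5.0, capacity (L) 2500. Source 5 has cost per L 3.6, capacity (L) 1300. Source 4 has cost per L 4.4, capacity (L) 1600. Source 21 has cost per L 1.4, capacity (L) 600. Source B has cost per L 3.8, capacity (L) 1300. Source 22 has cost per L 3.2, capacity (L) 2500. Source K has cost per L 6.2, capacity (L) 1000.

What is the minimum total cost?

34500

Cheapest first:
Source 21 (1.4): use full 600 ; 8500 L to go.
Take 2500 from Source 22 at 3.2 ; need 6000 more.
Source 5 at 3.6: take all 1300 L ; 4700 still needed.
Source B (3.8): use full 1300 ; 3400 L to go.
Source 4 at 4.4: take all 1600 L ; 1800 still needed.
Take 1800 from Source G at 5.0 to finish.
Source K: unused.
Cost = 600×1.4 + 2500×3.2 + 1300×3.6 + 1300×3.8 + 1600×4.4 + 1800×5.0 = 34500.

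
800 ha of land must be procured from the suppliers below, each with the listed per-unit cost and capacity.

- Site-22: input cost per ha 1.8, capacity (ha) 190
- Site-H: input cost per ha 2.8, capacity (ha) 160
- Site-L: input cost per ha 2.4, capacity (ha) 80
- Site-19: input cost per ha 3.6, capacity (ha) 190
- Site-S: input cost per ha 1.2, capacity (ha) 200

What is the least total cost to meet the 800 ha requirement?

1834

Cheapest first:
Take 200 from Site-S at 1.2 → need 600 more.
Site-22 at 1.8: take all 190 ha → 410 still needed.
Take 80 from Site-L at 2.4 → need 330 more.
Take 160 from Site-H at 2.8 → need 170 more.
Take 170 from Site-19 at 3.6 to finish.
Cost = 200×1.2 + 190×1.8 + 80×2.4 + 160×2.8 + 170×3.6 = 1834.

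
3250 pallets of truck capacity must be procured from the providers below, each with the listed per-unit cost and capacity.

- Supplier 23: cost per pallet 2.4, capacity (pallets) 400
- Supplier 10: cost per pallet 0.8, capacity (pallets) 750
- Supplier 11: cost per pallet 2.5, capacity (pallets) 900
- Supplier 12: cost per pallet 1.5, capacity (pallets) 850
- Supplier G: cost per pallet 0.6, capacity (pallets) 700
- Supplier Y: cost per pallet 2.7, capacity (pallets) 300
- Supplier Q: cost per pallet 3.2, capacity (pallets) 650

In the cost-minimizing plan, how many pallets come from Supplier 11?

550

Use providers in increasing cost order.
Take 700 from Supplier G at 0.6 → need 2550 more.
Supplier 10 (0.8): use full 750 → 1800 pallets to go.
Supplier 12 at 1.5: take all 850 pallets → 950 still needed.
Supplier 23 (2.4): use full 400 → 550 pallets to go.
Take 550 from Supplier 11 at 2.5 to finish.
Supplier Y, Supplier Q: unused.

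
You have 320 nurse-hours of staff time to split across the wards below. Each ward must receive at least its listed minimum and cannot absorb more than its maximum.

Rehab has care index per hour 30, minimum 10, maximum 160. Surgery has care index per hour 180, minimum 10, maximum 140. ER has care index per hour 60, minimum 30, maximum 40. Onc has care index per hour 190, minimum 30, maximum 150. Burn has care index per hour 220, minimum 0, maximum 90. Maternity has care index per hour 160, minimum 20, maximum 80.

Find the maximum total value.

57200

Meeting every minimum uses 10+10+30+30+0+20 = 100 nurse-hours, leaving 220.
Highest care index per hour first: Burn 220 > Onc 190 > Surgery 180 > Maternity 160 > ER 60 > Rehab 30.
Burn takes 90 more to reach its cap of 90 → 130 left.
Onc: +120 to 150 (cap) → 10 left.
Surgery has room for 130 more but only 10 remain, so it gets 20.
Total = 30×10 + 180×20 + 60×30 + 190×150 + 220×90 + 160×20 = 57200.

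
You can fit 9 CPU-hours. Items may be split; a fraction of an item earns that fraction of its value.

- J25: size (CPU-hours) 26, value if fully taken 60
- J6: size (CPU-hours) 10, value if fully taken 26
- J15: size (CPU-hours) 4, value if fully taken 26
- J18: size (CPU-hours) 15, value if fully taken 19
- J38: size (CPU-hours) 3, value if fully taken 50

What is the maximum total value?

Best value per unit of size first: J38 50/3≈16.7, J15 26/4≈6.5, J6 26/10≈2.6, J25 60/26≈2.31, J18 19/15≈1.27.
J38: take in full, 3 CPU-hours for value 50 ; 6 left.
Take all of J15 (4 CPU-hours, value 26) ; 2 CPU-hours left.
2 CPU-hours left: a 2/10 share of J6 gives 26×2/10 = 5.2.
Total value = 81.2.

81.2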